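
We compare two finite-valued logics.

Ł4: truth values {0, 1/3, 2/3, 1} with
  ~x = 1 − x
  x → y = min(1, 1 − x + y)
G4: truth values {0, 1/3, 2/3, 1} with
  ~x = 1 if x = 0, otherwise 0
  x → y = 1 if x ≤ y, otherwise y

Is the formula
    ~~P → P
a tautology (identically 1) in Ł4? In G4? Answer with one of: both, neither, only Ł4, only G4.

only Ł4

In Ł4: every assignment gives 1 — tautology.
In G4: at P = 1/3 the value is 1/3 — not a tautology.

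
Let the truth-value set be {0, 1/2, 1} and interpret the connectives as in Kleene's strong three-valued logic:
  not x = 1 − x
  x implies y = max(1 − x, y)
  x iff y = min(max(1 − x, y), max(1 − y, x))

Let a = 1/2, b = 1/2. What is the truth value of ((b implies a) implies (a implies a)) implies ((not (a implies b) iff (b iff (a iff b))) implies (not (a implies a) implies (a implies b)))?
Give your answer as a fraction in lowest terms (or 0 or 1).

1/2

b implies a = 1/2 implies 1/2 = 1/2
a implies a = 1/2 implies 1/2 = 1/2
(b implies a) implies (a implies a) = 1/2 implies 1/2 = 1/2
a implies b = 1/2 implies 1/2 = 1/2
not (a implies b) = not 1/2 = 1/2
a iff b = 1/2 iff 1/2 = 1/2
b iff (a iff b) = 1/2 iff 1/2 = 1/2
not (a implies b) iff (b iff (a iff b)) = 1/2 iff 1/2 = 1/2
a implies a = 1/2 implies 1/2 = 1/2
not (a implies a) = not 1/2 = 1/2
a implies b = 1/2 implies 1/2 = 1/2
not (a implies a) implies (a implies b) = 1/2 implies 1/2 = 1/2
(not (a implies b) iff (b iff (a iff b))) implies (not (a implies a) implies (a implies b)) = 1/2 implies 1/2 = 1/2
((b implies a) implies (a implies a)) implies ((not (a implies b) iff (b iff (a iff b))) implies (not (a implies a) implies (a implies b))) = 1/2 implies 1/2 = 1/2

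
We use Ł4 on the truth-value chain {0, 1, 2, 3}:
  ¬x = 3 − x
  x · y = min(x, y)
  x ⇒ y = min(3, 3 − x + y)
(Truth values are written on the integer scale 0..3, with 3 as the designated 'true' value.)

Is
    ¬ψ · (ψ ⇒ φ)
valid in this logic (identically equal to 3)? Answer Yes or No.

Counterexample: take φ = 0, ψ = 1.
¬ψ = ¬1 = 2
ψ ⇒ φ = 1 ⇒ 0 = 2
¬ψ · (ψ ⇒ φ) = 2 · 2 = 2
This gives 2 ≠ 3.

No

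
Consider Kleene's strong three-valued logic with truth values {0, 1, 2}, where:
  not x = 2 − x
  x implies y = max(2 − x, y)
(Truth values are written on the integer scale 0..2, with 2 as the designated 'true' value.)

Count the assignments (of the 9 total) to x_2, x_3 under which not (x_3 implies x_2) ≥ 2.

1

x_2 = 0, x_3 = 0 ↦ 0  <
x_2 = 0, x_3 = 1 ↦ 1  <
x_2 = 0, x_3 = 2 ↦ 2  ≥
x_2 = 1, x_3 = 0 ↦ 0  <
x_2 = 1, x_3 = 1 ↦ 1  <
x_2 = 1, x_3 = 2 ↦ 1  <
x_2 = 2, x_3 = 0 ↦ 0  <
x_2 = 2, x_3 = 1 ↦ 0  <
x_2 = 2, x_3 = 2 ↦ 0  <
So 1 of the 9 assignments meets the threshold.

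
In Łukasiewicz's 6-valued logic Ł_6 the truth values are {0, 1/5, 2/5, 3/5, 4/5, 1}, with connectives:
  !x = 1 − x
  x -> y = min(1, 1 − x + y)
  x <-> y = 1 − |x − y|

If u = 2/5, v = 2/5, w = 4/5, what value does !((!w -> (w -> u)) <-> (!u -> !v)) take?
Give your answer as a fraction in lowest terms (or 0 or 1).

0

!w = !4/5 = 1/5
w -> u = 4/5 -> 2/5 = 3/5
!w -> (w -> u) = 1/5 -> 3/5 = 1
!u = !2/5 = 3/5
!v = !2/5 = 3/5
!u -> !v = 3/5 -> 3/5 = 1
(!w -> (w -> u)) <-> (!u -> !v) = 1 <-> 1 = 1
!((!w -> (w -> u)) <-> (!u -> !v)) = !1 = 0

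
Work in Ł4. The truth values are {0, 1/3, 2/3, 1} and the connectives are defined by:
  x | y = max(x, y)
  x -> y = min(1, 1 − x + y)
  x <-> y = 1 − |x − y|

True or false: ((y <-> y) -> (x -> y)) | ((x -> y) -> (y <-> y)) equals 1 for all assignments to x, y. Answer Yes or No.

Yes

x = 0, y = 0 ↦ 1
x = 0, y = 1/3 ↦ 1
x = 0, y = 2/3 ↦ 1
x = 0, y = 1 ↦ 1
x = 1/3, y = 0 ↦ 1
x = 1/3, y = 1/3 ↦ 1
x = 1/3, y = 2/3 ↦ 1
x = 1/3, y = 1 ↦ 1
x = 2/3, y = 0 ↦ 1
x = 2/3, y = 1/3 ↦ 1
x = 2/3, y = 2/3 ↦ 1
x = 2/3, y = 1 ↦ 1
x = 1, y = 0 ↦ 1
x = 1, y = 1/3 ↦ 1
x = 1, y = 2/3 ↦ 1
x = 1, y = 1 ↦ 1
Every assignment gives a value ≥ 1.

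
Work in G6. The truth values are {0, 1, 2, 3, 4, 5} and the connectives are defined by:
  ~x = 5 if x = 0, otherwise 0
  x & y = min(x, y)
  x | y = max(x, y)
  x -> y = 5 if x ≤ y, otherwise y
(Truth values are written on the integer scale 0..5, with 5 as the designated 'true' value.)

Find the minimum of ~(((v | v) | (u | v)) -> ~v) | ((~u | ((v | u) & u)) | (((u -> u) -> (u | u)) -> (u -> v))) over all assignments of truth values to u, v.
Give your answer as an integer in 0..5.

1

Take u = 1, v = 0:
v | v = 0 | 0 = 0
u | v = 1 | 0 = 1
(v | v) | (u | v) = 0 | 1 = 1
~v = ~0 = 5
((v | v) | (u | v)) -> ~v = 1 -> 5 = 5
~(((v | v) | (u | v)) -> ~v) = ~5 = 0
~u = ~1 = 0
v | u = 0 | 1 = 1
(v | u) & u = 1 & 1 = 1
~u | ((v | u) & u) = 0 | 1 = 1
u -> u = 1 -> 1 = 5
u | u = 1 | 1 = 1
(u -> u) -> (u | u) = 5 -> 1 = 1
u -> v = 1 -> 0 = 0
((u -> u) -> (u | u)) -> (u -> v) = 1 -> 0 = 0
(~u | ((v | u) & u)) | (((u -> u) -> (u | u)) -> (u -> v)) = 1 | 0 = 1
~(((v | v) | (u | v)) -> ~v) | ((~u | ((v | u) & u)) | (((u -> u) -> (u | u)) -> (u -> v))) = 0 | 1 = 1
No assignment yields a value below 1, so this is the minimum.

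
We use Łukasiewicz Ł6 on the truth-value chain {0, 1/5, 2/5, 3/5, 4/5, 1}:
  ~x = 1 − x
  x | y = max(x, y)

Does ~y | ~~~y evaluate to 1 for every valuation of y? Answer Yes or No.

No

Counterexample: take y = 1/5.
~y = ~1/5 = 4/5
~~y = ~4/5 = 1/5
~~~y = ~1/5 = 4/5
~y | ~~~y = 4/5 | 4/5 = 4/5
This gives 4/5 ≠ 1.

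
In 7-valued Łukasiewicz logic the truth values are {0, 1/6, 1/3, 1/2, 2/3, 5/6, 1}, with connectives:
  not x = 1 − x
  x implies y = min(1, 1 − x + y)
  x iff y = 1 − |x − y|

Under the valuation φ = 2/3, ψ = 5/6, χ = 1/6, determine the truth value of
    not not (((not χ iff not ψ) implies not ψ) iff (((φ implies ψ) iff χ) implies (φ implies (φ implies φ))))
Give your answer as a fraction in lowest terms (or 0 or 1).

not χ = not 1/6 = 5/6
not ψ = not 5/6 = 1/6
not χ iff not ψ = 5/6 iff 1/6 = 1/3
not ψ = not 5/6 = 1/6
(not χ iff not ψ) implies not ψ = 1/3 implies 1/6 = 5/6
φ implies ψ = 2/3 implies 5/6 = 1
(φ implies ψ) iff χ = 1 iff 1/6 = 1/6
φ implies φ = 2/3 implies 2/3 = 1
φ implies (φ implies φ) = 2/3 implies 1 = 1
((φ implies ψ) iff χ) implies (φ implies (φ implies φ)) = 1/6 implies 1 = 1
((not χ iff not ψ) implies not ψ) iff (((φ implies ψ) iff χ) implies (φ implies (φ implies φ))) = 5/6 iff 1 = 5/6
not (((not χ iff not ψ) implies not ψ) iff (((φ implies ψ) iff χ) implies (φ implies (φ implies φ)))) = not 5/6 = 1/6
not not (((not χ iff not ψ) implies not ψ) iff (((φ implies ψ) iff χ) implies (φ implies (φ implies φ)))) = not 1/6 = 5/6

5/6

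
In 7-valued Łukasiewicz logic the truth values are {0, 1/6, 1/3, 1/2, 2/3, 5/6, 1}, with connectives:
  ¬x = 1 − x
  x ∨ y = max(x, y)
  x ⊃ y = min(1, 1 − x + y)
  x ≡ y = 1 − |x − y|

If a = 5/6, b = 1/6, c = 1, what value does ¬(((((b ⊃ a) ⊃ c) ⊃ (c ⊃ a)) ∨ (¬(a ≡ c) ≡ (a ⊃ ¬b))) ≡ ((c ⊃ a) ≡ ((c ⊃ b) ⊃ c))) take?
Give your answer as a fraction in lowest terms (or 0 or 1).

b ⊃ a = 1/6 ⊃ 5/6 = 1
(b ⊃ a) ⊃ c = 1 ⊃ 1 = 1
c ⊃ a = 1 ⊃ 5/6 = 5/6
((b ⊃ a) ⊃ c) ⊃ (c ⊃ a) = 1 ⊃ 5/6 = 5/6
a ≡ c = 5/6 ≡ 1 = 5/6
¬(a ≡ c) = ¬5/6 = 1/6
¬b = ¬1/6 = 5/6
a ⊃ ¬b = 5/6 ⊃ 5/6 = 1
¬(a ≡ c) ≡ (a ⊃ ¬b) = 1/6 ≡ 1 = 1/6
(((b ⊃ a) ⊃ c) ⊃ (c ⊃ a)) ∨ (¬(a ≡ c) ≡ (a ⊃ ¬b)) = 5/6 ∨ 1/6 = 5/6
c ⊃ a = 1 ⊃ 5/6 = 5/6
c ⊃ b = 1 ⊃ 1/6 = 1/6
(c ⊃ b) ⊃ c = 1/6 ⊃ 1 = 1
(c ⊃ a) ≡ ((c ⊃ b) ⊃ c) = 5/6 ≡ 1 = 5/6
((((b ⊃ a) ⊃ c) ⊃ (c ⊃ a)) ∨ (¬(a ≡ c) ≡ (a ⊃ ¬b))) ≡ ((c ⊃ a) ≡ ((c ⊃ b) ⊃ c)) = 5/6 ≡ 5/6 = 1
¬(((((b ⊃ a) ⊃ c) ⊃ (c ⊃ a)) ∨ (¬(a ≡ c) ≡ (a ⊃ ¬b))) ≡ ((c ⊃ a) ≡ ((c ⊃ b) ⊃ c))) = ¬1 = 0

0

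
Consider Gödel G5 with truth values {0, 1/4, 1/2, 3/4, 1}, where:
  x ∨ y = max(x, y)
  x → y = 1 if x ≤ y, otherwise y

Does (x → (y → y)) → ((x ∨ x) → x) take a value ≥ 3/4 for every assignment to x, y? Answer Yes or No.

At x = 1/4, y = 1, for instance:
y → y = 1 → 1 = 1
x → (y → y) = 1/4 → 1 = 1
x ∨ x = 1/4 ∨ 1/4 = 1/4
(x ∨ x) → x = 1/4 → 1/4 = 1
(x → (y → y)) → ((x ∨ x) → x) = 1 → 1 = 1
and checking the remaining 24 assignments likewise gives ≥ 3/4 in every case.

Yes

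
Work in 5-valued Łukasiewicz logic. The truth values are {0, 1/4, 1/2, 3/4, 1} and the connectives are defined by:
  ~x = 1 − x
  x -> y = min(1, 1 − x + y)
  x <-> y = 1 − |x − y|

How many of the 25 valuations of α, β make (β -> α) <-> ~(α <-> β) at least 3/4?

6

value 1: 4 assignments (counts)
value 3/4: 2 assignments (counts)
value 1/2: 9 assignments
value 1/4: 4 assignments
value 0: 6 assignments
So 6 of the 25 assignments meet the threshold.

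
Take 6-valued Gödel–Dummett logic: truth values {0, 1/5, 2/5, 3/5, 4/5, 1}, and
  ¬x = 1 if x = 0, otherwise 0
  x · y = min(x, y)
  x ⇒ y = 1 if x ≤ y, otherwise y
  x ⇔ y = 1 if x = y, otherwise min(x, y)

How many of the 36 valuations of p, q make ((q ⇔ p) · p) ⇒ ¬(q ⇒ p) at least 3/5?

value 1: 11 assignments (counts)
value 0: 25 assignments
So 11 of the 36 assignments meet the threshold.

11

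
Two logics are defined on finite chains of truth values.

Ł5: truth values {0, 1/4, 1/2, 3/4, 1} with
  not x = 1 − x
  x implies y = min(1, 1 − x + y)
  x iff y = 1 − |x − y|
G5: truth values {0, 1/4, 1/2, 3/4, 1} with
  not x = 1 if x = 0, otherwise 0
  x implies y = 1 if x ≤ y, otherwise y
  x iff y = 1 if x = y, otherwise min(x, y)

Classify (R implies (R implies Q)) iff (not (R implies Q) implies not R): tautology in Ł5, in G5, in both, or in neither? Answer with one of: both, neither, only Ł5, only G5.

In Ł5: every assignment gives 1 — tautology.
In G5: at Q = 1/4, R = 1/2 the value is 1/4 — not a tautology.

only Ł5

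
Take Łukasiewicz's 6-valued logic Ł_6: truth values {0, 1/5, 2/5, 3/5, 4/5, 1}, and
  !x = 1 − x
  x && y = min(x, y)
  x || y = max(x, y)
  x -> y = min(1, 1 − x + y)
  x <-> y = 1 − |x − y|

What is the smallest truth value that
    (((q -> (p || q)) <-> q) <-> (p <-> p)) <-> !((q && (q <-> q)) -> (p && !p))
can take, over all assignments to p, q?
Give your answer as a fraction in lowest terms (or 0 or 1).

Take p = 2/5, q = 2/5:
p || q = 2/5 || 2/5 = 2/5
q -> (p || q) = 2/5 -> 2/5 = 1
(q -> (p || q)) <-> q = 1 <-> 2/5 = 2/5
p <-> p = 2/5 <-> 2/5 = 1
((q -> (p || q)) <-> q) <-> (p <-> p) = 2/5 <-> 1 = 2/5
q <-> q = 2/5 <-> 2/5 = 1
q && (q <-> q) = 2/5 && 1 = 2/5
!p = !2/5 = 3/5
p && !p = 2/5 && 3/5 = 2/5
(q && (q <-> q)) -> (p && !p) = 2/5 -> 2/5 = 1
!((q && (q <-> q)) -> (p && !p)) = !1 = 0
(((q -> (p || q)) <-> q) <-> (p <-> p)) <-> !((q && (q <-> q)) -> (p && !p)) = 2/5 <-> 0 = 3/5
No assignment yields a value below 3/5, so this is the minimum.

3/5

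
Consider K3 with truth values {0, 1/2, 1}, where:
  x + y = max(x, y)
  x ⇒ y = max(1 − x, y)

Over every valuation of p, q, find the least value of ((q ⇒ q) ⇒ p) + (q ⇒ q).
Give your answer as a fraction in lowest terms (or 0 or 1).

Take p = 0, q = 1/2:
q ⇒ q = 1/2 ⇒ 1/2 = 1/2
(q ⇒ q) ⇒ p = 1/2 ⇒ 0 = 1/2
q ⇒ q = 1/2 ⇒ 1/2 = 1/2
((q ⇒ q) ⇒ p) + (q ⇒ q) = 1/2 + 1/2 = 1/2
No assignment yields a value below 1/2, so this is the minimum.

1/2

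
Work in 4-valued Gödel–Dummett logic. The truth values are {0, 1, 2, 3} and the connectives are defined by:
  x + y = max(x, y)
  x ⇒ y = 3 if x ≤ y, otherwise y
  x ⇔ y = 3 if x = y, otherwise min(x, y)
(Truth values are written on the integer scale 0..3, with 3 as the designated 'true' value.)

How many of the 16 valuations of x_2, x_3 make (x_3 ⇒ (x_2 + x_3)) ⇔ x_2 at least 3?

4

x_2 = 0, x_3 = 0 ↦ 0  <
x_2 = 0, x_3 = 1 ↦ 0  <
x_2 = 0, x_3 = 2 ↦ 0  <
x_2 = 0, x_3 = 3 ↦ 0  <
x_2 = 1, x_3 = 0 ↦ 1  <
x_2 = 1, x_3 = 1 ↦ 1  <
x_2 = 1, x_3 = 2 ↦ 1  <
x_2 = 1, x_3 = 3 ↦ 1  <
x_2 = 2, x_3 = 0 ↦ 2  <
x_2 = 2, x_3 = 1 ↦ 2  <
x_2 = 2, x_3 = 2 ↦ 2  <
x_2 = 2, x_3 = 3 ↦ 2  <
x_2 = 3, x_3 = 0 ↦ 3  ≥
x_2 = 3, x_3 = 1 ↦ 3  ≥
x_2 = 3, x_3 = 2 ↦ 3  ≥
x_2 = 3, x_3 = 3 ↦ 3  ≥
So 4 of the 16 assignments meet the threshold.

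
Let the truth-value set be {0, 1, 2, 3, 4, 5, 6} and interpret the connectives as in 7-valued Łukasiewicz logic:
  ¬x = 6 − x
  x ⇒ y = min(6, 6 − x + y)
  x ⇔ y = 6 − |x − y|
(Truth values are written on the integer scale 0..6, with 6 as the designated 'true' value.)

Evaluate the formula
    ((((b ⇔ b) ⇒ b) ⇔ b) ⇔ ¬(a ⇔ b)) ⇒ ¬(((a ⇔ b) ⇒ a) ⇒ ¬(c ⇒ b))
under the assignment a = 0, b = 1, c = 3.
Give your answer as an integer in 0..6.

b ⇔ b = 1 ⇔ 1 = 6
(b ⇔ b) ⇒ b = 6 ⇒ 1 = 1
((b ⇔ b) ⇒ b) ⇔ b = 1 ⇔ 1 = 6
a ⇔ b = 0 ⇔ 1 = 5
¬(a ⇔ b) = ¬5 = 1
(((b ⇔ b) ⇒ b) ⇔ b) ⇔ ¬(a ⇔ b) = 6 ⇔ 1 = 1
a ⇔ b = 0 ⇔ 1 = 5
(a ⇔ b) ⇒ a = 5 ⇒ 0 = 1
c ⇒ b = 3 ⇒ 1 = 4
¬(c ⇒ b) = ¬4 = 2
((a ⇔ b) ⇒ a) ⇒ ¬(c ⇒ b) = 1 ⇒ 2 = 6
¬(((a ⇔ b) ⇒ a) ⇒ ¬(c ⇒ b)) = ¬6 = 0
((((b ⇔ b) ⇒ b) ⇔ b) ⇔ ¬(a ⇔ b)) ⇒ ¬(((a ⇔ b) ⇒ a) ⇒ ¬(c ⇒ b)) = 1 ⇒ 0 = 5

5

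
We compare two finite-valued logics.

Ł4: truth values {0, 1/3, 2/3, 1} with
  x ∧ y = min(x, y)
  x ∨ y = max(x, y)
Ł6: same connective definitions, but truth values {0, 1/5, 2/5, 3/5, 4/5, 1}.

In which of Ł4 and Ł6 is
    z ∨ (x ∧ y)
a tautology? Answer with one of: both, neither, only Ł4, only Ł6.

In Ł4: at x = 0, y = 0, z = 0 the value is 0 — not a tautology.
In Ł6: at x = 0, y = 0, z = 0 the value is 0 — not a tautology.

neither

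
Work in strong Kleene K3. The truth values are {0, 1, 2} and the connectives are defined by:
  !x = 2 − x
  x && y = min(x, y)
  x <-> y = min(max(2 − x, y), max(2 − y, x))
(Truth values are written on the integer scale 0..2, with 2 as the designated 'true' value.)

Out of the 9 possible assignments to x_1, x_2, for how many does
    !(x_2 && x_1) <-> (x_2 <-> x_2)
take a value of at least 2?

x_1 = 0, x_2 = 0 ↦ 2  ≥
x_1 = 0, x_2 = 1 ↦ 1  <
x_1 = 0, x_2 = 2 ↦ 2  ≥
x_1 = 1, x_2 = 0 ↦ 2  ≥
x_1 = 1, x_2 = 1 ↦ 1  <
x_1 = 1, x_2 = 2 ↦ 1  <
x_1 = 2, x_2 = 0 ↦ 2  ≥
x_1 = 2, x_2 = 1 ↦ 1  <
x_1 = 2, x_2 = 2 ↦ 0  <
So 4 of the 9 assignments meet the threshold.

4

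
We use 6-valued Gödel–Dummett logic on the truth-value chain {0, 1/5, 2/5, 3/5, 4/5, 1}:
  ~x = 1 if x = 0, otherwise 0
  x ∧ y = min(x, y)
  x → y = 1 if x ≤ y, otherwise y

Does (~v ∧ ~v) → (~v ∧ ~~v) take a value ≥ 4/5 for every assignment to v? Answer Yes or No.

No

Counterexample: take v = 0.
~v = ~0 = 1
~v = ~0 = 1
~v ∧ ~v = 1 ∧ 1 = 1
~v = ~0 = 1
~v = ~0 = 1
~~v = ~1 = 0
~v ∧ ~~v = 1 ∧ 0 = 0
(~v ∧ ~v) → (~v ∧ ~~v) = 1 → 0 = 0
This gives 0, which is below 4/5.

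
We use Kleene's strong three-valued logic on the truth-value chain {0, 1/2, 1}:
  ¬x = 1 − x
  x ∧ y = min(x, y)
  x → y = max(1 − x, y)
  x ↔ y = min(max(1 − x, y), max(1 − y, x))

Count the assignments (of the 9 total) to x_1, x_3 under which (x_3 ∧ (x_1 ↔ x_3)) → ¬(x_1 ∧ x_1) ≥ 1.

5

x_1 = 0, x_3 = 0 ↦ 1  ≥
x_1 = 0, x_3 = 1/2 ↦ 1  ≥
x_1 = 0, x_3 = 1 ↦ 1  ≥
x_1 = 1/2, x_3 = 0 ↦ 1  ≥
x_1 = 1/2, x_3 = 1/2 ↦ 1/2  <
x_1 = 1/2, x_3 = 1 ↦ 1/2  <
x_1 = 1, x_3 = 0 ↦ 1  ≥
x_1 = 1, x_3 = 1/2 ↦ 1/2  <
x_1 = 1, x_3 = 1 ↦ 0  <
So 5 of the 9 assignments meet the threshold.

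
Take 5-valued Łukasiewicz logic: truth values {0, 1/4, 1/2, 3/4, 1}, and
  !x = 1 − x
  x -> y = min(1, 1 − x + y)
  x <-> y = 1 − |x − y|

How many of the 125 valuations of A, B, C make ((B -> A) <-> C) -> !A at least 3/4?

94

value 1: 72 assignments (counts)
value 3/4: 22 assignments (counts)
value 1/2: 16 assignments
value 1/4: 10 assignments
value 0: 5 assignments
So 94 of the 125 assignments meet the threshold.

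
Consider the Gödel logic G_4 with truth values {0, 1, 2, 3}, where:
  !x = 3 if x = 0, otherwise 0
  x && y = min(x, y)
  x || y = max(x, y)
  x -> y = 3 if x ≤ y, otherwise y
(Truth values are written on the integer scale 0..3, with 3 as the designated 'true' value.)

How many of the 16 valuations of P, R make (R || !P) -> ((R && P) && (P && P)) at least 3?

P = 0, R = 0 ↦ 0  <
P = 0, R = 1 ↦ 0  <
P = 0, R = 2 ↦ 0  <
P = 0, R = 3 ↦ 0  <
P = 1, R = 0 ↦ 3  ≥
P = 1, R = 1 ↦ 3  ≥
P = 1, R = 2 ↦ 1  <
P = 1, R = 3 ↦ 1  <
P = 2, R = 0 ↦ 3  ≥
P = 2, R = 1 ↦ 3  ≥
P = 2, R = 2 ↦ 3  ≥
P = 2, R = 3 ↦ 2  <
P = 3, R = 0 ↦ 3  ≥
P = 3, R = 1 ↦ 3  ≥
P = 3, R = 2 ↦ 3  ≥
P = 3, R = 3 ↦ 3  ≥
So 9 of the 16 assignments meet the threshold.

9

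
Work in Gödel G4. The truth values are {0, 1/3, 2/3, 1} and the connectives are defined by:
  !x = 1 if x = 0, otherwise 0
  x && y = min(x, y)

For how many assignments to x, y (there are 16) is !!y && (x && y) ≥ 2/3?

4

x = 0, y = 0 ↦ 0  <
x = 0, y = 1/3 ↦ 0  <
x = 0, y = 2/3 ↦ 0  <
x = 0, y = 1 ↦ 0  <
x = 1/3, y = 0 ↦ 0  <
x = 1/3, y = 1/3 ↦ 1/3  <
x = 1/3, y = 2/3 ↦ 1/3  <
x = 1/3, y = 1 ↦ 1/3  <
x = 2/3, y = 0 ↦ 0  <
x = 2/3, y = 1/3 ↦ 1/3  <
x = 2/3, y = 2/3 ↦ 2/3  ≥
x = 2/3, y = 1 ↦ 2/3  ≥
x = 1, y = 0 ↦ 0  <
x = 1, y = 1/3 ↦ 1/3  <
x = 1, y = 2/3 ↦ 2/3  ≥
x = 1, y = 1 ↦ 1  ≥
So 4 of the 16 assignments meet the threshold.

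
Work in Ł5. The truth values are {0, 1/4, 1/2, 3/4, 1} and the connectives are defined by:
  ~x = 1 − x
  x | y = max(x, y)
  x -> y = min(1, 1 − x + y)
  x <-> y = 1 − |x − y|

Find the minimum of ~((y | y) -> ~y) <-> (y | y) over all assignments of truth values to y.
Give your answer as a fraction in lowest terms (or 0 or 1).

1/2

Take y = 1/2:
y | y = 1/2 | 1/2 = 1/2
~y = ~1/2 = 1/2
(y | y) -> ~y = 1/2 -> 1/2 = 1
~((y | y) -> ~y) = ~1 = 0
y | y = 1/2 | 1/2 = 1/2
~((y | y) -> ~y) <-> (y | y) = 0 <-> 1/2 = 1/2
No assignment yields a value below 1/2, so this is the minimum.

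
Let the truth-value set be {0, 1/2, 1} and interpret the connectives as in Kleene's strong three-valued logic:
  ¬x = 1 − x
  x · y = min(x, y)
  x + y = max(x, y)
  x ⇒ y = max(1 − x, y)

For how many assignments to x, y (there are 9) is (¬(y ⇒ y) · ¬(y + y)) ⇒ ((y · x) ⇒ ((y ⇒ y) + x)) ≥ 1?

x = 0, y = 0 ↦ 1  ≥
x = 0, y = 1/2 ↦ 1  ≥
x = 0, y = 1 ↦ 1  ≥
x = 1/2, y = 0 ↦ 1  ≥
x = 1/2, y = 1/2 ↦ 1/2  <
x = 1/2, y = 1 ↦ 1  ≥
x = 1, y = 0 ↦ 1  ≥
x = 1, y = 1/2 ↦ 1  ≥
x = 1, y = 1 ↦ 1  ≥
So 8 of the 9 assignments meet the threshold.

8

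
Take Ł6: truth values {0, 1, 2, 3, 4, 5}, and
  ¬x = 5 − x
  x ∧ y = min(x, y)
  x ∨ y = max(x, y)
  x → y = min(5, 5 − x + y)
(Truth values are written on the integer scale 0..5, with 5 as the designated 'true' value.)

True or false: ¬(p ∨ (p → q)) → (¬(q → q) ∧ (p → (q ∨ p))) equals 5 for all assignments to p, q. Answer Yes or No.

No

Counterexample: take p = 1, q = 0.
p → q = 1 → 0 = 4
p ∨ (p → q) = 1 ∨ 4 = 4
¬(p ∨ (p → q)) = ¬4 = 1
q → q = 0 → 0 = 5
¬(q → q) = ¬5 = 0
q ∨ p = 0 ∨ 1 = 1
p → (q ∨ p) = 1 → 1 = 5
¬(q → q) ∧ (p → (q ∨ p)) = 0 ∧ 5 = 0
¬(p ∨ (p → q)) → (¬(q → q) ∧ (p → (q ∨ p))) = 1 → 0 = 4
This gives 4 ≠ 5.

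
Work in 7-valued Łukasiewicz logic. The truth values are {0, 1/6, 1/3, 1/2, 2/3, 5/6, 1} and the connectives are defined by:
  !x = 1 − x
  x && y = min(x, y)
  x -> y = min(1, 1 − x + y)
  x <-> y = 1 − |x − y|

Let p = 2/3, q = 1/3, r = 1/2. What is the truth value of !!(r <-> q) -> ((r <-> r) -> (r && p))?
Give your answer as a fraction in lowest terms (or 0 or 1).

2/3

r <-> q = 1/2 <-> 1/3 = 5/6
!(r <-> q) = !5/6 = 1/6
!!(r <-> q) = !1/6 = 5/6
r <-> r = 1/2 <-> 1/2 = 1
r && p = 1/2 && 2/3 = 1/2
(r <-> r) -> (r && p) = 1 -> 1/2 = 1/2
!!(r <-> q) -> ((r <-> r) -> (r && p)) = 5/6 -> 1/2 = 2/3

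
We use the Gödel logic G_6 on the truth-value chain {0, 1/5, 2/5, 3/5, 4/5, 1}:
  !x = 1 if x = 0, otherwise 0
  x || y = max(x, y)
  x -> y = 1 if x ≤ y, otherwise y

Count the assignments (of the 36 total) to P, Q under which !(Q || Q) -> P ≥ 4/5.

32

value 1: 31 assignments (counts)
value 4/5: 1 assignment (counts)
value 3/5: 1 assignment
value 2/5: 1 assignment
value 1/5: 1 assignment
value 0: 1 assignment
So 32 of the 36 assignments meet the threshold.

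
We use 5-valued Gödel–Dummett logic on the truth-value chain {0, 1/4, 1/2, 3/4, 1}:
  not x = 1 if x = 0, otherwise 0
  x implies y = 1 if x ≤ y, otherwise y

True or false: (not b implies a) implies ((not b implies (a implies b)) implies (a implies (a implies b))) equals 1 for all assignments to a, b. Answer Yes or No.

Counterexample: take a = 1/2, b = 1/4.
not b = not 1/4 = 0
not b implies a = 0 implies 1/2 = 1
not b = not 1/4 = 0
a implies b = 1/2 implies 1/4 = 1/4
not b implies (a implies b) = 0 implies 1/4 = 1
a implies (a implies b) = 1/2 implies 1/4 = 1/4
(not b implies (a implies b)) implies (a implies (a implies b)) = 1 implies 1/4 = 1/4
(not b implies a) implies ((not b implies (a implies b)) implies (a implies (a implies b))) = 1 implies 1/4 = 1/4
This gives 1/4 ≠ 1.

No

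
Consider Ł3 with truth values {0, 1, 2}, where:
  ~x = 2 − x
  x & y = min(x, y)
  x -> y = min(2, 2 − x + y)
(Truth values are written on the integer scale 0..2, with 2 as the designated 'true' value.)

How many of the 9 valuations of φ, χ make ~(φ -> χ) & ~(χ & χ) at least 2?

1

φ = 0, χ = 0 ↦ 0  <
φ = 0, χ = 1 ↦ 0  <
φ = 0, χ = 2 ↦ 0  <
φ = 1, χ = 0 ↦ 1  <
φ = 1, χ = 1 ↦ 0  <
φ = 1, χ = 2 ↦ 0  <
φ = 2, χ = 0 ↦ 2  ≥
φ = 2, χ = 1 ↦ 1  <
φ = 2, χ = 2 ↦ 0  <
So 1 of the 9 assignments meets the threshold.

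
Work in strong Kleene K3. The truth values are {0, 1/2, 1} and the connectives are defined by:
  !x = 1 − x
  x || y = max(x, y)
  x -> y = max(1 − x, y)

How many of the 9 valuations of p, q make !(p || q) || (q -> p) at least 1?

5

p = 0, q = 0 ↦ 1  ≥
p = 0, q = 1/2 ↦ 1/2  <
p = 0, q = 1 ↦ 0  <
p = 1/2, q = 0 ↦ 1  ≥
p = 1/2, q = 1/2 ↦ 1/2  <
p = 1/2, q = 1 ↦ 1/2  <
p = 1, q = 0 ↦ 1  ≥
p = 1, q = 1/2 ↦ 1  ≥
p = 1, q = 1 ↦ 1  ≥
So 5 of the 9 assignments meet the threshold.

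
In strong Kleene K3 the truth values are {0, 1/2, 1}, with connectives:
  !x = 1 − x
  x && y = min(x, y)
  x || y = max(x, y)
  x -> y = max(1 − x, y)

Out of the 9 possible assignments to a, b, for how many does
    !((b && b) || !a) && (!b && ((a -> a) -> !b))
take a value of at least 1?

a = 0, b = 0 ↦ 0  <
a = 0, b = 1/2 ↦ 0  <
a = 0, b = 1 ↦ 0  <
a = 1/2, b = 0 ↦ 1/2  <
a = 1/2, b = 1/2 ↦ 1/2  <
a = 1/2, b = 1 ↦ 0  <
a = 1, b = 0 ↦ 1  ≥
a = 1, b = 1/2 ↦ 1/2  <
a = 1, b = 1 ↦ 0  <
So 1 of the 9 assignments meets the threshold.

1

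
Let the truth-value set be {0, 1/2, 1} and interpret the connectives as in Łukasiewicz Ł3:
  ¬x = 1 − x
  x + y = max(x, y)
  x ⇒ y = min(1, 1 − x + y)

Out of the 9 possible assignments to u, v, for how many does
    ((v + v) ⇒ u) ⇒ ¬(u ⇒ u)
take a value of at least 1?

1

u = 0, v = 0 ↦ 0  <
u = 0, v = 1/2 ↦ 1/2  <
u = 0, v = 1 ↦ 1  ≥
u = 1/2, v = 0 ↦ 0  <
u = 1/2, v = 1/2 ↦ 0  <
u = 1/2, v = 1 ↦ 1/2  <
u = 1, v = 0 ↦ 0  <
u = 1, v = 1/2 ↦ 0  <
u = 1, v = 1 ↦ 0  <
So 1 of the 9 assignments meets the threshold.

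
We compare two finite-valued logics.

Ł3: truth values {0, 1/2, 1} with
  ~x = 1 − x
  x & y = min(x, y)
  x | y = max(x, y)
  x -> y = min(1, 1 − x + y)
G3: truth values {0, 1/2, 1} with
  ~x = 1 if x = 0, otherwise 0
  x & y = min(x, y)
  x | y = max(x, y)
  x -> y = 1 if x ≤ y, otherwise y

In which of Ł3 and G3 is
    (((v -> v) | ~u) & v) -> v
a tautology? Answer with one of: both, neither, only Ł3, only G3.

both

In Ł3: every assignment gives 1 — tautology.
In G3: every assignment gives 1 — tautology.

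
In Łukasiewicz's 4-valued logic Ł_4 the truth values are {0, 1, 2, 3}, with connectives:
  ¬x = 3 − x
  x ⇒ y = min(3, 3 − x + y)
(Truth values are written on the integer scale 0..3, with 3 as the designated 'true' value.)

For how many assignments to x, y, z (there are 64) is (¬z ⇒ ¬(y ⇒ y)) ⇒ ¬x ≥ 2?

52

value 3: 40 assignments (counts)
value 2: 12 assignments (counts)
value 1: 8 assignments
value 0: 4 assignments
So 52 of the 64 assignments meet the threshold.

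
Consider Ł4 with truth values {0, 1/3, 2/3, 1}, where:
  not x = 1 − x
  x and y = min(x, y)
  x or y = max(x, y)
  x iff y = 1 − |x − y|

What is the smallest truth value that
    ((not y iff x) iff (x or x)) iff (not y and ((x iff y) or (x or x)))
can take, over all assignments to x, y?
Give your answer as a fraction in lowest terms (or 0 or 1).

Take x = 1/3, y = 1:
not y = not 1 = 0
not y iff x = 0 iff 1/3 = 2/3
x or x = 1/3 or 1/3 = 1/3
(not y iff x) iff (x or x) = 2/3 iff 1/3 = 2/3
not y = not 1 = 0
x iff y = 1/3 iff 1 = 1/3
x or x = 1/3 or 1/3 = 1/3
(x iff y) or (x or x) = 1/3 or 1/3 = 1/3
not y and ((x iff y) or (x or x)) = 0 and 1/3 = 0
((not y iff x) iff (x or x)) iff (not y and ((x iff y) or (x or x))) = 2/3 iff 0 = 1/3
No assignment yields a value below 1/3, so this is the minimum.

1/3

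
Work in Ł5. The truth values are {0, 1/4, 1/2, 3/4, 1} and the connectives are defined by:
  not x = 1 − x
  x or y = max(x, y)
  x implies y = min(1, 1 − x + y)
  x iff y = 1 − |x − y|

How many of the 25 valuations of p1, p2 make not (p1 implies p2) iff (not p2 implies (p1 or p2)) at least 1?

value 1: 5 assignments (counts)
value 3/4: 1 assignment
value 1/2: 5 assignments
value 1/4: 2 assignments
value 0: 12 assignments
So 5 of the 25 assignments meet the threshold.

5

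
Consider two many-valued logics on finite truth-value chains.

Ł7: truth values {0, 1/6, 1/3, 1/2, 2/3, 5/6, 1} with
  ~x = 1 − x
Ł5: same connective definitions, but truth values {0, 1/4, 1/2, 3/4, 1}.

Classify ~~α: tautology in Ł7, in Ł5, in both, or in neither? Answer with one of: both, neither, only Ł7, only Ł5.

neither

In Ł7: at α = 0 the value is 0 — not a tautology.
In Ł5: at α = 0 the value is 0 — not a tautology.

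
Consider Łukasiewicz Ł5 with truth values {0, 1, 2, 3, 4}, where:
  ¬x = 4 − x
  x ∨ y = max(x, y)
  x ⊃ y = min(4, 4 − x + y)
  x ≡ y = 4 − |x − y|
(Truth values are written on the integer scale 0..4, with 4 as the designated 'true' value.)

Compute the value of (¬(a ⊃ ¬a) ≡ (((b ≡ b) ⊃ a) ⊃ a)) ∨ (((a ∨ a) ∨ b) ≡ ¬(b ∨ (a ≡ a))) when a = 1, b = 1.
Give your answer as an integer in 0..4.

¬a = ¬1 = 3
a ⊃ ¬a = 1 ⊃ 3 = 4
¬(a ⊃ ¬a) = ¬4 = 0
b ≡ b = 1 ≡ 1 = 4
(b ≡ b) ⊃ a = 4 ⊃ 1 = 1
((b ≡ b) ⊃ a) ⊃ a = 1 ⊃ 1 = 4
¬(a ⊃ ¬a) ≡ (((b ≡ b) ⊃ a) ⊃ a) = 0 ≡ 4 = 0
a ∨ a = 1 ∨ 1 = 1
(a ∨ a) ∨ b = 1 ∨ 1 = 1
a ≡ a = 1 ≡ 1 = 4
b ∨ (a ≡ a) = 1 ∨ 4 = 4
¬(b ∨ (a ≡ a)) = ¬4 = 0
((a ∨ a) ∨ b) ≡ ¬(b ∨ (a ≡ a)) = 1 ≡ 0 = 3
(¬(a ⊃ ¬a) ≡ (((b ≡ b) ⊃ a) ⊃ a)) ∨ (((a ∨ a) ∨ b) ≡ ¬(b ∨ (a ≡ a))) = 0 ∨ 3 = 3

3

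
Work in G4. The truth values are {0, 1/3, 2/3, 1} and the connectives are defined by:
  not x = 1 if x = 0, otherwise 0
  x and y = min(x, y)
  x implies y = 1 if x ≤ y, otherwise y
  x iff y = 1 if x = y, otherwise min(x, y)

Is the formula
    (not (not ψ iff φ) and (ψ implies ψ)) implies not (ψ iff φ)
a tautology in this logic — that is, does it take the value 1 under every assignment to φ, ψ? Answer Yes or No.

Counterexample: take φ = 0, ψ = 0.
not ψ = not 0 = 1
not ψ iff φ = 1 iff 0 = 0
not (not ψ iff φ) = not 0 = 1
ψ implies ψ = 0 implies 0 = 1
not (not ψ iff φ) and (ψ implies ψ) = 1 and 1 = 1
ψ iff φ = 0 iff 0 = 1
not (ψ iff φ) = not 1 = 0
(not (not ψ iff φ) and (ψ implies ψ)) implies not (ψ iff φ) = 1 implies 0 = 0
This gives 0 ≠ 1.

No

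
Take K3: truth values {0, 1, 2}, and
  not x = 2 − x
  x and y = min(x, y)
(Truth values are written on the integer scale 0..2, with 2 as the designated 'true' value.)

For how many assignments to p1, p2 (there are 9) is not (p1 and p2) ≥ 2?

p1 = 0, p2 = 0 ↦ 2  ≥
p1 = 0, p2 = 1 ↦ 2  ≥
p1 = 0, p2 = 2 ↦ 2  ≥
p1 = 1, p2 = 0 ↦ 2  ≥
p1 = 1, p2 = 1 ↦ 1  <
p1 = 1, p2 = 2 ↦ 1  <
p1 = 2, p2 = 0 ↦ 2  ≥
p1 = 2, p2 = 1 ↦ 1  <
p1 = 2, p2 = 2 ↦ 0  <
So 5 of the 9 assignments meet the threshold.

5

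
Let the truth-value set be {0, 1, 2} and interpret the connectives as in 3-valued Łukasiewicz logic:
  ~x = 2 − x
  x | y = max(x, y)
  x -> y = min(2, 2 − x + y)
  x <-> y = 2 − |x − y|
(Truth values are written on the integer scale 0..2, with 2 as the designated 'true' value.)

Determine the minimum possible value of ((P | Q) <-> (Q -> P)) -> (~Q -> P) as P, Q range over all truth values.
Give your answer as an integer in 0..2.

Take P = 0, Q = 1:
P | Q = 0 | 1 = 1
Q -> P = 1 -> 0 = 1
(P | Q) <-> (Q -> P) = 1 <-> 1 = 2
~Q = ~1 = 1
~Q -> P = 1 -> 0 = 1
((P | Q) <-> (Q -> P)) -> (~Q -> P) = 2 -> 1 = 1
No assignment yields a value below 1, so this is the minimum.

1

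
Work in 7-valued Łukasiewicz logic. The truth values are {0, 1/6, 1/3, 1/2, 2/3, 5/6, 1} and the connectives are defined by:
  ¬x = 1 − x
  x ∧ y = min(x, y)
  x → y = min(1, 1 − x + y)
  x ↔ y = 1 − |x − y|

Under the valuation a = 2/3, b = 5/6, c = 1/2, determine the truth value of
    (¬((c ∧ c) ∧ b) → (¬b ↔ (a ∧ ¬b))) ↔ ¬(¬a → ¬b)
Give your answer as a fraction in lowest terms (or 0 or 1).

c ∧ c = 1/2 ∧ 1/2 = 1/2
(c ∧ c) ∧ b = 1/2 ∧ 5/6 = 1/2
¬((c ∧ c) ∧ b) = ¬1/2 = 1/2
¬b = ¬5/6 = 1/6
¬b = ¬5/6 = 1/6
a ∧ ¬b = 2/3 ∧ 1/6 = 1/6
¬b ↔ (a ∧ ¬b) = 1/6 ↔ 1/6 = 1
¬((c ∧ c) ∧ b) → (¬b ↔ (a ∧ ¬b)) = 1/2 → 1 = 1
¬a = ¬2/3 = 1/3
¬b = ¬5/6 = 1/6
¬a → ¬b = 1/3 → 1/6 = 5/6
¬(¬a → ¬b) = ¬5/6 = 1/6
(¬((c ∧ c) ∧ b) → (¬b ↔ (a ∧ ¬b))) ↔ ¬(¬a → ¬b) = 1 ↔ 1/6 = 1/6

1/6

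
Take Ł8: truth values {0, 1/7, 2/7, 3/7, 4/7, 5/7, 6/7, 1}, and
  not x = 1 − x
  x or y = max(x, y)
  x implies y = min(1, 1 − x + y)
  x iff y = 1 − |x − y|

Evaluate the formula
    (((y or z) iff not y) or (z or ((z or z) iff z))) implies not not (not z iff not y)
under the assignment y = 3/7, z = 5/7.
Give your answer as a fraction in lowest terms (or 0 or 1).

5/7

y or z = 3/7 or 5/7 = 5/7
not y = not 3/7 = 4/7
(y or z) iff not y = 5/7 iff 4/7 = 6/7
z or z = 5/7 or 5/7 = 5/7
(z or z) iff z = 5/7 iff 5/7 = 1
z or ((z or z) iff z) = 5/7 or 1 = 1
((y or z) iff not y) or (z or ((z or z) iff z)) = 6/7 or 1 = 1
not z = not 5/7 = 2/7
not y = not 3/7 = 4/7
not z iff not y = 2/7 iff 4/7 = 5/7
not (not z iff not y) = not 5/7 = 2/7
not not (not z iff not y) = not 2/7 = 5/7
(((y or z) iff not y) or (z or ((z or z) iff z))) implies not not (not z iff not y) = 1 implies 5/7 = 5/7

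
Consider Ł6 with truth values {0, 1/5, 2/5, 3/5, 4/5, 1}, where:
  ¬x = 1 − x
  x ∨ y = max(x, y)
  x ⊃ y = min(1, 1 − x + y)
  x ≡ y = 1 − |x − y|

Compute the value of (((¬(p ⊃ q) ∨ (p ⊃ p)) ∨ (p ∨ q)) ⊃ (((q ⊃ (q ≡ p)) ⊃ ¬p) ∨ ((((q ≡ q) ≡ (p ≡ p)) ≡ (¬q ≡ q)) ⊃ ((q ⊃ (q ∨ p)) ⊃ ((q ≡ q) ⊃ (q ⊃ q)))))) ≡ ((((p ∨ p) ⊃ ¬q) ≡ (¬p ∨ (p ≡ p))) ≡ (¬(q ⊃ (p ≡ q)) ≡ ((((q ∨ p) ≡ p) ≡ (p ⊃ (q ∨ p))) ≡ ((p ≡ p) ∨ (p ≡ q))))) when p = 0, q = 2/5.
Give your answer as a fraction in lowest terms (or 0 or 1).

2/5

p ⊃ q = 0 ⊃ 2/5 = 1
¬(p ⊃ q) = ¬1 = 0
p ⊃ p = 0 ⊃ 0 = 1
¬(p ⊃ q) ∨ (p ⊃ p) = 0 ∨ 1 = 1
p ∨ q = 0 ∨ 2/5 = 2/5
(¬(p ⊃ q) ∨ (p ⊃ p)) ∨ (p ∨ q) = 1 ∨ 2/5 = 1
q ≡ p = 2/5 ≡ 0 = 3/5
q ⊃ (q ≡ p) = 2/5 ⊃ 3/5 = 1
¬p = ¬0 = 1
(q ⊃ (q ≡ p)) ⊃ ¬p = 1 ⊃ 1 = 1
q ≡ q = 2/5 ≡ 2/5 = 1
p ≡ p = 0 ≡ 0 = 1
(q ≡ q) ≡ (p ≡ p) = 1 ≡ 1 = 1
¬q = ¬2/5 = 3/5
¬q ≡ q = 3/5 ≡ 2/5 = 4/5
((q ≡ q) ≡ (p ≡ p)) ≡ (¬q ≡ q) = 1 ≡ 4/5 = 4/5
q ∨ p = 2/5 ∨ 0 = 2/5
q ⊃ (q ∨ p) = 2/5 ⊃ 2/5 = 1
q ≡ q = 2/5 ≡ 2/5 = 1
q ⊃ q = 2/5 ⊃ 2/5 = 1
(q ≡ q) ⊃ (q ⊃ q) = 1 ⊃ 1 = 1
(q ⊃ (q ∨ p)) ⊃ ((q ≡ q) ⊃ (q ⊃ q)) = 1 ⊃ 1 = 1
(((q ≡ q) ≡ (p ≡ p)) ≡ (¬q ≡ q)) ⊃ ((q ⊃ (q ∨ p)) ⊃ ((q ≡ q) ⊃ (q ⊃ q))) = 4/5 ⊃ 1 = 1
((q ⊃ (q ≡ p)) ⊃ ¬p) ∨ ((((q ≡ q) ≡ (p ≡ p)) ≡ (¬q ≡ q)) ⊃ ((q ⊃ (q ∨ p)) ⊃ ((q ≡ q) ⊃ (q ⊃ q)))) = 1 ∨ 1 = 1
((¬(p ⊃ q) ∨ (p ⊃ p)) ∨ (p ∨ q)) ⊃ (((q ⊃ (q ≡ p)) ⊃ ¬p) ∨ ((((q ≡ q) ≡ (p ≡ p)) ≡ (¬q ≡ q)) ⊃ ((q ⊃ (q ∨ p)) ⊃ ((q ≡ q) ⊃ (q ⊃ q))))) = 1 ⊃ 1 = 1
p ∨ p = 0 ∨ 0 = 0
¬q = ¬2/5 = 3/5
(p ∨ p) ⊃ ¬q = 0 ⊃ 3/5 = 1
¬p = ¬0 = 1
p ≡ p = 0 ≡ 0 = 1
¬p ∨ (p ≡ p) = 1 ∨ 1 = 1
((p ∨ p) ⊃ ¬q) ≡ (¬p ∨ (p ≡ p)) = 1 ≡ 1 = 1
p ≡ q = 0 ≡ 2/5 = 3/5
q ⊃ (p ≡ q) = 2/5 ⊃ 3/5 = 1
¬(q ⊃ (p ≡ q)) = ¬1 = 0
q ∨ p = 2/5 ∨ 0 = 2/5
(q ∨ p) ≡ p = 2/5 ≡ 0 = 3/5
q ∨ p = 2/5 ∨ 0 = 2/5
p ⊃ (q ∨ p) = 0 ⊃ 2/5 = 1
((q ∨ p) ≡ p) ≡ (p ⊃ (q ∨ p)) = 3/5 ≡ 1 = 3/5
p ≡ p = 0 ≡ 0 = 1
p ≡ q = 0 ≡ 2/5 = 3/5
(p ≡ p) ∨ (p ≡ q) = 1 ∨ 3/5 = 1
(((q ∨ p) ≡ p) ≡ (p ⊃ (q ∨ p))) ≡ ((p ≡ p) ∨ (p ≡ q)) = 3/5 ≡ 1 = 3/5
¬(q ⊃ (p ≡ q)) ≡ ((((q ∨ p) ≡ p) ≡ (p ⊃ (q ∨ p))) ≡ ((p ≡ p) ∨ (p ≡ q))) = 0 ≡ 3/5 = 2/5
(((p ∨ p) ⊃ ¬q) ≡ (¬p ∨ (p ≡ p))) ≡ (¬(q ⊃ (p ≡ q)) ≡ ((((q ∨ p) ≡ p) ≡ (p ⊃ (q ∨ p))) ≡ ((p ≡ p) ∨ (p ≡ q)))) = 1 ≡ 2/5 = 2/5
(((¬(p ⊃ q) ∨ (p ⊃ p)) ∨ (p ∨ q)) ⊃ (((q ⊃ (q ≡ p)) ⊃ ¬p) ∨ ((((q ≡ q) ≡ (p ≡ p)) ≡ (¬q ≡ q)) ⊃ ((q ⊃ (q ∨ p)) ⊃ ((q ≡ q) ⊃ (q ⊃ q)))))) ≡ ((((p ∨ p) ⊃ ¬q) ≡ (¬p ∨ (p ≡ p))) ≡ (¬(q ⊃ (p ≡ q)) ≡ ((((q ∨ p) ≡ p) ≡ (p ⊃ (q ∨ p))) ≡ ((p ≡ p) ∨ (p ≡ q))))) = 1 ≡ 2/5 = 2/5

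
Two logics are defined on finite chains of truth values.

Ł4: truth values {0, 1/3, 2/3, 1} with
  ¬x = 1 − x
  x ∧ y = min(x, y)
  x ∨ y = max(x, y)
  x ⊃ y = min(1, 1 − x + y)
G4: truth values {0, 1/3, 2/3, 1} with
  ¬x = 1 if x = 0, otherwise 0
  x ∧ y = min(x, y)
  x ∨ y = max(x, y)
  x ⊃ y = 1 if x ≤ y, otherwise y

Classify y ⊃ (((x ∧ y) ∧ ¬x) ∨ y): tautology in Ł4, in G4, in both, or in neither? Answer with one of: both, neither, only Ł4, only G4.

In Ł4: every assignment gives 1 — tautology.
In G4: every assignment gives 1 — tautology.

both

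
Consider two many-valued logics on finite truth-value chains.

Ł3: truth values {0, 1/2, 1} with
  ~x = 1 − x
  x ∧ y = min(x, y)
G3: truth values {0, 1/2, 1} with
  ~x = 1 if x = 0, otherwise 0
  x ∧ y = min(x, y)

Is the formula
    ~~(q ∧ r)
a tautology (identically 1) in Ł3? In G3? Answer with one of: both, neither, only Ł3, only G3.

In Ł3: at q = 0, r = 0 the value is 0 — not a tautology.
In G3: at q = 0, r = 0 the value is 0 — not a tautology.

neither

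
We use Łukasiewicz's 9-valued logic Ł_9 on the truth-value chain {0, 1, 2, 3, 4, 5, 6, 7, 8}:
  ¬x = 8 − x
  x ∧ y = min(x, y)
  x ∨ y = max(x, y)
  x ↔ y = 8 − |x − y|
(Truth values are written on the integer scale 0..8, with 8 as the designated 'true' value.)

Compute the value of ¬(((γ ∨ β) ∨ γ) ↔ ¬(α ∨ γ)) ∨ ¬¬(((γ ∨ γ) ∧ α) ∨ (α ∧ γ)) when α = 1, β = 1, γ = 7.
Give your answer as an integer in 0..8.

γ ∨ β = 7 ∨ 1 = 7
(γ ∨ β) ∨ γ = 7 ∨ 7 = 7
α ∨ γ = 1 ∨ 7 = 7
¬(α ∨ γ) = ¬7 = 1
((γ ∨ β) ∨ γ) ↔ ¬(α ∨ γ) = 7 ↔ 1 = 2
¬(((γ ∨ β) ∨ γ) ↔ ¬(α ∨ γ)) = ¬2 = 6
γ ∨ γ = 7 ∨ 7 = 7
(γ ∨ γ) ∧ α = 7 ∧ 1 = 1
α ∧ γ = 1 ∧ 7 = 1
((γ ∨ γ) ∧ α) ∨ (α ∧ γ) = 1 ∨ 1 = 1
¬(((γ ∨ γ) ∧ α) ∨ (α ∧ γ)) = ¬1 = 7
¬¬(((γ ∨ γ) ∧ α) ∨ (α ∧ γ)) = ¬7 = 1
¬(((γ ∨ β) ∨ γ) ↔ ¬(α ∨ γ)) ∨ ¬¬(((γ ∨ γ) ∧ α) ∨ (α ∧ γ)) = 6 ∨ 1 = 6

6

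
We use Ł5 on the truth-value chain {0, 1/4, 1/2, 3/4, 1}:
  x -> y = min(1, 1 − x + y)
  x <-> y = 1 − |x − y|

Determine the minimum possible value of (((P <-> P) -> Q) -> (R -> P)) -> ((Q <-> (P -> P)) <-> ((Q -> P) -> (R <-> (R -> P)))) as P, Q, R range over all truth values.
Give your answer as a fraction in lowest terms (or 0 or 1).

0

Take P = 0, Q = 0, R = 1/2:
P <-> P = 0 <-> 0 = 1
(P <-> P) -> Q = 1 -> 0 = 0
R -> P = 1/2 -> 0 = 1/2
((P <-> P) -> Q) -> (R -> P) = 0 -> 1/2 = 1
P -> P = 0 -> 0 = 1
Q <-> (P -> P) = 0 <-> 1 = 0
Q -> P = 0 -> 0 = 1
R -> P = 1/2 -> 0 = 1/2
R <-> (R -> P) = 1/2 <-> 1/2 = 1
(Q -> P) -> (R <-> (R -> P)) = 1 -> 1 = 1
(Q <-> (P -> P)) <-> ((Q -> P) -> (R <-> (R -> P))) = 0 <-> 1 = 0
(((P <-> P) -> Q) -> (R -> P)) -> ((Q <-> (P -> P)) <-> ((Q -> P) -> (R <-> (R -> P)))) = 1 -> 0 = 0
No assignment yields a value below 0, so this is the minimum.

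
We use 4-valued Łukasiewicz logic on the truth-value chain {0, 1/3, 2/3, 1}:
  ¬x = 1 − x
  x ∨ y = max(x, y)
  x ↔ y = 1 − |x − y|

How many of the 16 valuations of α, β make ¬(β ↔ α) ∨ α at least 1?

α = 0, β = 0 ↦ 0  <
α = 0, β = 1/3 ↦ 1/3  <
α = 0, β = 2/3 ↦ 2/3  <
α = 0, β = 1 ↦ 1  ≥
α = 1/3, β = 0 ↦ 1/3  <
α = 1/3, β = 1/3 ↦ 1/3  <
α = 1/3, β = 2/3 ↦ 1/3  <
α = 1/3, β = 1 ↦ 2/3  <
α = 2/3, β = 0 ↦ 2/3  <
α = 2/3, β = 1/3 ↦ 2/3  <
α = 2/3, β = 2/3 ↦ 2/3  <
α = 2/3, β = 1 ↦ 2/3  <
α = 1, β = 0 ↦ 1  ≥
α = 1, β = 1/3 ↦ 1  ≥
α = 1, β = 2/3 ↦ 1  ≥
α = 1, β = 1 ↦ 1  ≥
So 5 of the 16 assignments meet the threshold.

5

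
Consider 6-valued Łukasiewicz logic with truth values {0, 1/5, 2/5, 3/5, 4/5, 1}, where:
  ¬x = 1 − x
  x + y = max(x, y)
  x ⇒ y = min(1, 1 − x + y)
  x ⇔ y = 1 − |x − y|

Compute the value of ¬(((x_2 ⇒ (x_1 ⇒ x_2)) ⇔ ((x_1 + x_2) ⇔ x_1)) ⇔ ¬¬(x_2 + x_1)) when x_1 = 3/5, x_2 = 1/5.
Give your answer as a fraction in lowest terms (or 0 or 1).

x_1 ⇒ x_2 = 3/5 ⇒ 1/5 = 3/5
x_2 ⇒ (x_1 ⇒ x_2) = 1/5 ⇒ 3/5 = 1
x_1 + x_2 = 3/5 + 1/5 = 3/5
(x_1 + x_2) ⇔ x_1 = 3/5 ⇔ 3/5 = 1
(x_2 ⇒ (x_1 ⇒ x_2)) ⇔ ((x_1 + x_2) ⇔ x_1) = 1 ⇔ 1 = 1
x_2 + x_1 = 1/5 + 3/5 = 3/5
¬(x_2 + x_1) = ¬3/5 = 2/5
¬¬(x_2 + x_1) = ¬2/5 = 3/5
((x_2 ⇒ (x_1 ⇒ x_2)) ⇔ ((x_1 + x_2) ⇔ x_1)) ⇔ ¬¬(x_2 + x_1) = 1 ⇔ 3/5 = 3/5
¬(((x_2 ⇒ (x_1 ⇒ x_2)) ⇔ ((x_1 + x_2) ⇔ x_1)) ⇔ ¬¬(x_2 + x_1)) = ¬3/5 = 2/5

2/5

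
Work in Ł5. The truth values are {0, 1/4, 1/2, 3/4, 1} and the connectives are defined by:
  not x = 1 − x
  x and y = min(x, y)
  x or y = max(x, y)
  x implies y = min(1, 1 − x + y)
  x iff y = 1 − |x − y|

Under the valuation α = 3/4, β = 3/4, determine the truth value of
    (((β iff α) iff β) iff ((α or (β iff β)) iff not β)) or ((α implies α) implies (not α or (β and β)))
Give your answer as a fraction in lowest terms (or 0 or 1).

3/4

β iff α = 3/4 iff 3/4 = 1
(β iff α) iff β = 1 iff 3/4 = 3/4
β iff β = 3/4 iff 3/4 = 1
α or (β iff β) = 3/4 or 1 = 1
not β = not 3/4 = 1/4
(α or (β iff β)) iff not β = 1 iff 1/4 = 1/4
((β iff α) iff β) iff ((α or (β iff β)) iff not β) = 3/4 iff 1/4 = 1/2
α implies α = 3/4 implies 3/4 = 1
not α = not 3/4 = 1/4
β and β = 3/4 and 3/4 = 3/4
not α or (β and β) = 1/4 or 3/4 = 3/4
(α implies α) implies (not α or (β and β)) = 1 implies 3/4 = 3/4
(((β iff α) iff β) iff ((α or (β iff β)) iff not β)) or ((α implies α) implies (not α or (β and β))) = 1/2 or 3/4 = 3/4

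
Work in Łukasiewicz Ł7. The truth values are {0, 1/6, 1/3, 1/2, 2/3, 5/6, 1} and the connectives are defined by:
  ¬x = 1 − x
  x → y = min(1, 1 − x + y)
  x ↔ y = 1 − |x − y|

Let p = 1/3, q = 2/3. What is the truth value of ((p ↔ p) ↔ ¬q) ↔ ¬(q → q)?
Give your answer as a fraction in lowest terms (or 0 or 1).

p ↔ p = 1/3 ↔ 1/3 = 1
¬q = ¬2/3 = 1/3
(p ↔ p) ↔ ¬q = 1 ↔ 1/3 = 1/3
q → q = 2/3 → 2/3 = 1
¬(q → q) = ¬1 = 0
((p ↔ p) ↔ ¬q) ↔ ¬(q → q) = 1/3 ↔ 0 = 2/3

2/3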